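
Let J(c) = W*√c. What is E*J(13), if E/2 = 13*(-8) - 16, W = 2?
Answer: -480*√13 ≈ -1730.7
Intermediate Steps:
E = -240 (E = 2*(13*(-8) - 16) = 2*(-104 - 16) = 2*(-120) = -240)
J(c) = 2*√c
E*J(13) = -480*√13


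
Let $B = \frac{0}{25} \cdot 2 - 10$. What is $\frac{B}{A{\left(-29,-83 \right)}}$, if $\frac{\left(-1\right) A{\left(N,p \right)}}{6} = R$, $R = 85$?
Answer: $\frac{1}{51} \approx 0.019608$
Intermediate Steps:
$A{\left(N,p \right)} = -510$ ($A{\left(N,p \right)} = \left(-6\right) 85 = -510$)
$B = -10$ ($B = 0 \cdot \frac{1}{25} \cdot 2 - 10 = 0 \cdot 2 - 10 = 0 - 10 = -10$)
$\frac{B}{A{\left(-29,-83 \right)}} = - \frac{10}{-510} = \left(-10\right) \left(- \frac{1}{510}\right) = \frac{1}{51}$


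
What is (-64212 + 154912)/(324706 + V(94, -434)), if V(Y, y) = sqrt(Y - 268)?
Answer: 2945083420/10543398661 - 9070*I*sqrt(174)/10543398661 ≈ 0.27933 - 1.1348e-5*I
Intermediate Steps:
V(Y, y) = sqrt(-268 + Y)
(-64212 + 154912)/(324706 + V(94, -434)) = (-64212 + 154912)/(324706 + sqrt(-268 + 94)) = 90700/(324706 + sqrt(-174)) = 90700/(324706 + I*sqrt(174))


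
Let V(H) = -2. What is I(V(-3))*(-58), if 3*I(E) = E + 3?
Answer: -58/3 ≈ -19.333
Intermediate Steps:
I(E) = 1 + E/3 (I(E) = (E + 3)/3 = (3 + E)/3 = 1 + E/3)
I(V(-3))*(-58) = (1 + (1/3)*(-2))*(-58) = (1 - 2/3)*(-58) = (1/3)*(-58) = -58/3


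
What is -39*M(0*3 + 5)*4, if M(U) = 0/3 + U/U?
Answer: -156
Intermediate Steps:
M(U) = 1 (M(U) = 0*(⅓) + 1 = 0 + 1 = 1)
-39*M(0*3 + 5)*4 = -39*1*4 = -39*4 = -156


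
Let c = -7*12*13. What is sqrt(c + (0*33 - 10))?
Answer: I*sqrt(1102) ≈ 33.196*I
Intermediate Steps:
c = -1092 (c = -84*13 = -1092)
sqrt(c + (0*33 - 10)) = sqrt(-1092 + (0*33 - 10)) = sqrt(-1092 + (0 - 10)) = sqrt(-1092 - 10) = sqrt(-1102) = I*sqrt(1102)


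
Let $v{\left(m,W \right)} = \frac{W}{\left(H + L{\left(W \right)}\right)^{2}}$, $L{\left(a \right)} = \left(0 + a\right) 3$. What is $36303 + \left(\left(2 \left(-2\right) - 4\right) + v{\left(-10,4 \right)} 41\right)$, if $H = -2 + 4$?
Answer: $\frac{1778496}{49} \approx 36296.0$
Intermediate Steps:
$L{\left(a \right)} = 3 a$ ($L{\left(a \right)} = a 3 = 3 a$)
$H = 2$
$v{\left(m,W \right)} = \frac{W}{\left(2 + 3 W\right)^{2}}$
$36303 + \left(\left(2 \left(-2\right) - 4\right) + v{\left(-10,4 \right)} 41\right) = 36303 + \left(\left(2 \left(-2\right) - 4\right) + \frac{4}{\left(2 + 3 \cdot 4\right)^{2}} \cdot 41\right) = 36303 + \left(\left(-4 - 4\right) + \frac{4}{\left(2 + 12\right)^{2}} \cdot 41\right) = 36303 - \left(8 - \frac{4}{196} \cdot 41\right) = 36303 - \left(8 - 4 \cdot \frac{1}{196} \cdot 41\right) = 36303 + \left(-8 + \frac{1}{49} \cdot 41\right) = 36303 + \left(-8 + \frac{41}{49}\right) = 36303 - \frac{351}{49} = \frac{1778496}{49}$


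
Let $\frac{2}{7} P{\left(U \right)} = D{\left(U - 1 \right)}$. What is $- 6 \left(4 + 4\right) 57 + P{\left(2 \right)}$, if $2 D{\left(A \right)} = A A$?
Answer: $- \frac{10937}{4} \approx -2734.3$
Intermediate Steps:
$D{\left(A \right)} = \frac{A^{2}}{2}$ ($D{\left(A \right)} = \frac{A A}{2} = \frac{A^{2}}{2}$)
$P{\left(U \right)} = \frac{7 \left(-1 + U\right)^{2}}{4}$ ($P{\left(U \right)} = \frac{7 \frac{\left(U - 1\right)^{2}}{2}}{2} = \frac{7 \frac{\left(-1 + U\right)^{2}}{2}}{2} = \frac{7 \left(-1 + U\right)^{2}}{4}$)
$- 6 \left(4 + 4\right) 57 + P{\left(2 \right)} = - 6 \left(4 + 4\right) 57 + \frac{7 \left(-1 + 2\right)^{2}}{4} = \left(-6\right) 8 \cdot 57 + \frac{7 \cdot 1^{2}}{4} = \left(-48\right) 57 + \frac{7}{4} \cdot 1 = -2736 + \frac{7}{4} = - \frac{10937}{4}$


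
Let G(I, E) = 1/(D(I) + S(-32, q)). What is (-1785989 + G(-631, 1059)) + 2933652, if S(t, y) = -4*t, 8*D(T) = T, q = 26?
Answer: 451031567/393 ≈ 1.1477e+6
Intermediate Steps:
D(T) = T/8
G(I, E) = 1/(128 + I/8) (G(I, E) = 1/(I/8 - 4*(-32)) = 1/(I/8 + 128) = 1/(128 + I/8))
(-1785989 + G(-631, 1059)) + 2933652 = (-1785989 + 8/(1024 - 631)) + 2933652 = (-1785989 + 8/393) + 2933652 = -701893669/393 + 2933652 = 451031567/393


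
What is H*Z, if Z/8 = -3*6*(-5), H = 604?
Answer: 434880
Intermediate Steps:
Z = 720 (Z = 8*(-3*6*(-5)) = 8*(-18*(-5)) = 8*90 = 720)
H*Z = 604*720 = 434880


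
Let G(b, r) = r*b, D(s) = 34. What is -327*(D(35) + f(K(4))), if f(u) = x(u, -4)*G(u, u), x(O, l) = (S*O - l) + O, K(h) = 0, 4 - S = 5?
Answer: -11118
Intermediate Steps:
S = -1 (S = 4 - 1*5 = 4 - 5 = -1)
x(O, l) = -l (x(O, l) = (-O - l) + O = -l)
G(b, r) = b*r
f(u) = 4*u² (f(u) = (-1*(-4))*(u*u) = 4*u²)
-327*(D(35) + f(K(4))) = -327*(34 + 4*0²) = -327*(34 + 4*0) = -327*(34 + 0) = -327*34 = -11118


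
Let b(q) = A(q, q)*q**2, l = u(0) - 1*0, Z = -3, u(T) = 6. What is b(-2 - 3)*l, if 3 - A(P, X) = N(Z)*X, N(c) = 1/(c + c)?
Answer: 325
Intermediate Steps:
N(c) = 1/(2*c)
A(P, X) = 3 + X/6 (A(P, X) = 3 - (1/2)/(-3)*X = 3 - (1/2)*(-1/3)*X = 3 - (-1)*X/6 = 3 + X/6)
l = 6 (l = 6 - 1*0 = 6 + 0 = 6)
b(q) = q**2*(3 + q/6) (b(q) = (3 + q/6)*q**2 = q**2*(3 + q/6))
b(-2 - 3)*l = ((-2 - 3)**2*(18 + (-2 - 3))/6)*6 = ((1/6)*(-5)**2*(18 - 5))*6 = ((1/6)*25*13)*6 = (325/6)*6 = 325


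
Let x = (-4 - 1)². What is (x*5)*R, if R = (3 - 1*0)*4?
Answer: 1500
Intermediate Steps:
x = 25 (x = (-5)² = 25)
R = 12 (R = (3 + 0)*4 = 3*4 = 12)
(x*5)*R = (25*5)*12 = 125*12 = 1500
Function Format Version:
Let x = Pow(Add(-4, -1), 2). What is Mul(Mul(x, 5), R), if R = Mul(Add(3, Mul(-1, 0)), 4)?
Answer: 1500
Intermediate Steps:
x = 25 (x = Pow(-5, 2) = 25)
R = 12 (R = Mul(Add(3, 0), 4) = Mul(3, 4) = 12)
Mul(Mul(x, 5), R) = Mul(Mul(25, 5), 12) = Mul(125, 12) = 1500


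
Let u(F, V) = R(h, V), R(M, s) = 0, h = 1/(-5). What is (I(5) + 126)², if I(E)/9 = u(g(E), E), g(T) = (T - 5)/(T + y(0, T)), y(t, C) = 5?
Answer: 15876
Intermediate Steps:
h = -⅕ ≈ -0.20000
g(T) = (-5 + T)/(5 + T) (g(T) = (T - 5)/(T + 5) = (-5 + T)/(5 + T))
u(F, V) = 0
I(E) = 0 (I(E) = 9*0 = 0)
(I(5) + 126)² = (0 + 126)² = 126² = 15876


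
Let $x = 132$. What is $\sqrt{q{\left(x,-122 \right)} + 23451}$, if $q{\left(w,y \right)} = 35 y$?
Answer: $\sqrt{19181} \approx 138.5$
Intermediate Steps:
$\sqrt{q{\left(x,-122 \right)} + 23451} = \sqrt{35 \left(-122\right) + 23451} = \sqrt{-4270 + 23451} = \sqrt{19181}$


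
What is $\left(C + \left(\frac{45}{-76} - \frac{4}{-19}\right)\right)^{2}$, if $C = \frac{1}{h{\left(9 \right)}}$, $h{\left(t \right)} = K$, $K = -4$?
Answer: $\frac{144}{361} \approx 0.39889$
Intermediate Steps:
$h{\left(t \right)} = -4$
$C = - \frac{1}{4}$ ($C = \frac{1}{-4} = - \frac{1}{4} \approx -0.25$)
$\left(C + \left(\frac{45}{-76} - \frac{4}{-19}\right)\right)^{2} = \left(- \frac{1}{4} + \left(\frac{45}{-76} - \frac{4}{-19}\right)\right)^{2} = \left(- \frac{1}{4} + \left(45 \left(- \frac{1}{76}\right) - - \frac{4}{19}\right)\right)^{2} = \left(- \frac{1}{4} + \left(- \frac{45}{76} + \frac{4}{19}\right)\right)^{2} = \left(- \frac{1}{4} - \frac{29}{76}\right)^{2} = \left(- \frac{12}{19}\right)^{2} = \frac{144}{361}$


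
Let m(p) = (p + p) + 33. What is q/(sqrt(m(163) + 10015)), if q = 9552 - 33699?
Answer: -8049*sqrt(10374)/3458 ≈ -237.08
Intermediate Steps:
m(p) = 33 + 2*p (m(p) = 2*p + 33 = 33 + 2*p)
q = -24147
q/(sqrt(m(163) + 10015)) = -24147/sqrt((33 + 2*163) + 10015) = -24147/sqrt((33 + 326) + 10015) = -24147/sqrt(359 + 10015) = -24147*sqrt(10374)/10374 = -8049*sqrt(10374)/3458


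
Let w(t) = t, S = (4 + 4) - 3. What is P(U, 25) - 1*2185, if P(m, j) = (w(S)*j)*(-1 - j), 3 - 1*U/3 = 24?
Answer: -5435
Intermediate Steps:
U = -63 (U = 9 - 3*24 = 9 - 72 = -63)
S = 5 (S = 8 - 3 = 5)
P(m, j) = 5*j*(-1 - j) (P(m, j) = (5*j)*(-1 - j) = 5*j*(-1 - j))
P(U, 25) - 1*2185 = -5*25*(1 + 25) - 1*2185 = -5*25*26 - 2185 = -3250 - 2185 = -5435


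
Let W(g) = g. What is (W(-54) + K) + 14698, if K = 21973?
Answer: 36617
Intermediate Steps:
(W(-54) + K) + 14698 = (-54 + 21973) + 14698 = 21919 + 14698 = 36617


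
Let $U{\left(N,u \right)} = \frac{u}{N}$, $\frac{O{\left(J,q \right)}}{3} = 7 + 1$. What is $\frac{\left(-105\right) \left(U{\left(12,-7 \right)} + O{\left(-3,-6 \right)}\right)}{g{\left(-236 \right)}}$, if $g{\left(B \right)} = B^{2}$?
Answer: $- \frac{9835}{222784} \approx -0.044146$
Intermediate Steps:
$O{\left(J,q \right)} = 24$ ($O{\left(J,q \right)} = 3 \left(7 + 1\right) = 3 \cdot 8 = 24$)
$\frac{\left(-105\right) \left(U{\left(12,-7 \right)} + O{\left(-3,-6 \right)}\right)}{g{\left(-236 \right)}} = \frac{\left(-105\right) \left(- \frac{7}{12} + 24\right)}{\left(-236\right)^{2}} = \frac{\left(-105\right) \left(\left(-7\right) \frac{1}{12} + 24\right)}{55696} = - 105 \left(- \frac{7}{12} + 24\right) \frac{1}{55696} = \left(-105\right) \frac{281}{12} \cdot \frac{1}{55696} = \left(- \frac{9835}{4}\right) \frac{1}{55696} = - \frac{9835}{222784}$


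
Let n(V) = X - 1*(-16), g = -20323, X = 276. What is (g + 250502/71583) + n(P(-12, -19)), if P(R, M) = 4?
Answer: -1433628571/71583 ≈ -20028.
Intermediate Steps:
n(V) = 292 (n(V) = 276 - 1*(-16) = 276 + 16 = 292)
(g + 250502/71583) + n(P(-12, -19)) = (-20323 + 250502/71583) + 292 = -1454530807/71583 + 292 = -1433628571/71583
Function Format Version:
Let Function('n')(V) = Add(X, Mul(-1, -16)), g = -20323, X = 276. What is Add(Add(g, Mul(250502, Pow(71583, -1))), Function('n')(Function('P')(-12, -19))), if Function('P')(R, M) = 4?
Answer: Rational(-1433628571, 71583) ≈ -20028.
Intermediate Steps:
Function('n')(V) = 292 (Function('n')(V) = Add(276, Mul(-1, -16)) = Add(276, 16) = 292)
Add(Add(g, Mul(250502, Pow(71583, -1))), Function('n')(Function('P')(-12, -19))) = Add(Add(-20323, Mul(250502, Pow(71583, -1))), 292) = Add(Add(-20323, Mul(250502, Rational(1, 71583))), 292) = Add(Add(-20323, Rational(250502, 71583)), 292) = Add(Rational(-1454530807, 71583), 292) = Rational(-1433628571, 71583)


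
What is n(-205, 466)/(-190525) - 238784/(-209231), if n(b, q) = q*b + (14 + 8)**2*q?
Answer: 18291362366/39863736275 ≈ 0.45885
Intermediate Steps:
n(b, q) = 484*q + b*q (n(b, q) = b*q + 22**2*q = b*q + 484*q = 484*q + b*q)
n(-205, 466)/(-190525) - 238784/(-209231) = (466*(484 - 205))/(-190525) - 238784/(-209231) = (466*279)*(-1/190525) - 238784*(-1/209231) = 130014*(-1/190525) + 238784/209231 = -130014/190525 + 238784/209231 = 18291362366/39863736275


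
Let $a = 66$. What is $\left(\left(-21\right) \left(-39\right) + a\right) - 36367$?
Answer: $-35482$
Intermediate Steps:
$\left(\left(-21\right) \left(-39\right) + a\right) - 36367 = \left(\left(-21\right) \left(-39\right) + 66\right) - 36367 = \left(819 + 66\right) - 36367 = 885 - 36367 = -35482$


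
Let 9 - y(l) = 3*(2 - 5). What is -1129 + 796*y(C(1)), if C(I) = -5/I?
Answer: 13199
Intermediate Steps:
C(I) = -5/I
y(l) = 18 (y(l) = 9 - 3*(2 - 5) = 9 - 3*(-3) = 9 - 1*(-9) = 9 + 9 = 18)
-1129 + 796*y(C(1)) = -1129 + 796*18 = -1129 + 14328 = 13199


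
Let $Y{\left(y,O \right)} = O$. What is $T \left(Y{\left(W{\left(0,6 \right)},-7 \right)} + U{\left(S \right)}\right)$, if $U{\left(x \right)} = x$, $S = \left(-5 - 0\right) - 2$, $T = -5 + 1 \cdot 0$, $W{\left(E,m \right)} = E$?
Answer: $70$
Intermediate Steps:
$T = -5$ ($T = -5 + 0 = -5$)
$S = -7$ ($S = \left(-5 + 0\right) - 2 = -5 - 2 = -7$)
$T \left(Y{\left(W{\left(0,6 \right)},-7 \right)} + U{\left(S \right)}\right) = - 5 \left(-7 - 7\right) = \left(-5\right) \left(-14\right) = 70$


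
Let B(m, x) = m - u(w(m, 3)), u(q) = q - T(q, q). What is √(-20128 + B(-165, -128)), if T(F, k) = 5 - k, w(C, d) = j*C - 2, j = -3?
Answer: I*√21274 ≈ 145.86*I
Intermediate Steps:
w(C, d) = -2 - 3*C (w(C, d) = -3*C - 2 = -2 - 3*C)
u(q) = -5 + 2*q (u(q) = q - (5 - q) = q + (-5 + q) = -5 + 2*q)
B(m, x) = 9 + 7*m (B(m, x) = m - (-5 + 2*(-2 - 3*m)) = m - (-5 + (-4 - 6*m)) = m - (-9 - 6*m) = m + (9 + 6*m) = 9 + 7*m)
√(-20128 + B(-165, -128)) = √(-20128 + (9 + 7*(-165))) = √(-20128 + (9 - 1155)) = √(-20128 - 1146) = √(-21274) = I*√21274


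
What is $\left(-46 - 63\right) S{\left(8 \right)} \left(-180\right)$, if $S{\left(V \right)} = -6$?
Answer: $-117720$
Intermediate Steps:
$\left(-46 - 63\right) S{\left(8 \right)} \left(-180\right) = \left(-46 - 63\right) \left(-6\right) \left(-180\right) = \left(-109\right) \left(-6\right) \left(-180\right) = 654 \left(-180\right) = -117720$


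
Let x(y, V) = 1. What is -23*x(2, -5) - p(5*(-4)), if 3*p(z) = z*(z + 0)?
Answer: -469/3 ≈ -156.33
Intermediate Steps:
p(z) = z²/3 (p(z) = (z*(z + 0))/3 = (z*z)/3 = z²/3)
-23*x(2, -5) - p(5*(-4)) = -23*1 - (5*(-4))²/3 = -23 - (-20)²/3 = -23 - 400/3 = -469/3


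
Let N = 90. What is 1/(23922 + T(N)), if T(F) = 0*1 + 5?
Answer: 1/23927 ≈ 4.1794e-5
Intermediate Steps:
T(F) = 5 (T(F) = 0 + 5 = 5)
1/(23922 + T(N)) = 1/(23922 + 5) = 1/23927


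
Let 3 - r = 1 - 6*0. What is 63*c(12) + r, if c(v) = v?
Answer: 758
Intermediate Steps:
r = 2 (r = 3 - (1 - 6*0) = 3 - (1 + 0) = 3 - 1*1 = 3 - 1 = 2)
63*c(12) + r = 63*12 + 2 = 756 + 2 = 758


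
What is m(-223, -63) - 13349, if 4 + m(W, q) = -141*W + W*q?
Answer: 32139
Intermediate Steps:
m(W, q) = -4 - 141*W + W*q (m(W, q) = -4 + (-141*W + W*q) = -4 - 141*W + W*q)
m(-223, -63) - 13349 = (-4 - 141*(-223) - 223*(-63)) - 13349 = (-4 + 31443 + 14049) - 13349 = 45488 - 13349 = 32139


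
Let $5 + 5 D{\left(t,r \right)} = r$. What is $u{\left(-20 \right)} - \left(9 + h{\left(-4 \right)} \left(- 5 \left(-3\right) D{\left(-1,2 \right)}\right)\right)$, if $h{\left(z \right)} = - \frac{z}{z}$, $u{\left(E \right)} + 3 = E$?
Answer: $-41$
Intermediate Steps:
$u{\left(E \right)} = -3 + E$
$D{\left(t,r \right)} = -1 + \frac{r}{5}$
$h{\left(z \right)} = -1$ ($h{\left(z \right)} = \left(-1\right) 1 = -1$)
$u{\left(-20 \right)} - \left(9 + h{\left(-4 \right)} \left(- 5 \left(-3\right) D{\left(-1,2 \right)}\right)\right) = \left(-3 - 20\right) - \left(9 - - 5 \left(-3\right) \left(-1 + \frac{1}{5} \cdot 2\right)\right) = -23 - \left(9 - - \left(-15\right) \left(-1 + \frac{2}{5}\right)\right) = -23 - \left(9 - - \frac{\left(-15\right) \left(-3\right)}{5}\right) = -23 - \left(9 - \left(-1\right) 9\right) = -23 - \left(9 - -9\right) = -23 - \left(9 + 9\right) = -23 - 18 = -41$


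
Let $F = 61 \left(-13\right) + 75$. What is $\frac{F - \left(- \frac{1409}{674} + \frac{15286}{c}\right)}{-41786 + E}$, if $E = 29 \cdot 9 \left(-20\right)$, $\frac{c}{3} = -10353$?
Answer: $\frac{14976379093}{984012604596} \approx 0.01522$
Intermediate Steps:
$c = -31059$ ($c = 3 \left(-10353\right) = -31059$)
$F = -718$ ($F = -793 + 75 = -718$)
$E = -5220$ ($E = 261 \left(-20\right) = -5220$)
$\frac{F - \left(- \frac{1409}{674} + \frac{15286}{c}\right)}{-41786 + E} = \frac{-718 - \left(- \frac{15286}{31059} - \frac{1409}{674}\right)}{-41786 - 5220} = \frac{-718 - - \frac{54064895}{20933766}}{-47006} = \left(-718 + \left(\frac{15286}{31059} + \frac{1409}{674}\right)\right) \left(- \frac{1}{47006}\right) = \left(-718 + \frac{54064895}{20933766}\right) \left(- \frac{1}{47006}\right) = \left(- \frac{14976379093}{20933766}\right) \left(- \frac{1}{47006}\right) = \frac{14976379093}{984012604596}$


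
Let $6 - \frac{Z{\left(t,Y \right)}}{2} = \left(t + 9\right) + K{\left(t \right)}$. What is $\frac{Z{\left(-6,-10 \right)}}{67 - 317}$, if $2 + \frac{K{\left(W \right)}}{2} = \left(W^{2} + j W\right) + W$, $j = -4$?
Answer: $\frac{101}{125} \approx 0.808$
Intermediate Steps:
$K{\left(W \right)} = -4 - 6 W + 2 W^{2}$ ($K{\left(W \right)} = -4 + 2 \left(\left(W^{2} - 4 W\right) + W\right) = -4 + 2 \left(W^{2} - 3 W\right) = -4 + \left(- 6 W + 2 W^{2}\right) = -4 - 6 W + 2 W^{2}$)
$Z{\left(t,Y \right)} = 2 - 4 t^{2} + 10 t$ ($Z{\left(t,Y \right)} = 12 - 2 \left(\left(t + 9\right) - \left(4 - 2 t^{2} + 6 t\right)\right) = 12 - 2 \left(\left(9 + t\right) - \left(4 - 2 t^{2} + 6 t\right)\right) = 12 - 2 \left(5 - 5 t + 2 t^{2}\right) = 12 - \left(10 - 10 t + 4 t^{2}\right) = 2 - 4 t^{2} + 10 t$)
$\frac{Z{\left(-6,-10 \right)}}{67 - 317} = \frac{2 - 4 \left(-6\right)^{2} + 10 \left(-6\right)}{67 - 317} = \frac{2 - 144 - 60}{-250} = \left(2 - 144 - 60\right) \left(- \frac{1}{250}\right) = \left(-202\right) \left(- \frac{1}{250}\right) = \frac{101}{125}$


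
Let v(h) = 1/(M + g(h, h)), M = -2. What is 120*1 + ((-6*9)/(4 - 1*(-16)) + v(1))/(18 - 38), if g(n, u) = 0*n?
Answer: 3004/25 ≈ 120.16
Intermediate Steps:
g(n, u) = 0
v(h) = -1/2 (v(h) = 1/(-2 + 0) = 1/(-2) = -1/2)
120*1 + ((-6*9)/(4 - 1*(-16)) + v(1))/(18 - 38) = 120*1 + ((-6*9)/(4 - 1*(-16)) - 1/2)/(18 - 38) = 120 + (-54/(4 + 16) - 1/2)/(-20) = 120 + (-54/20 - 1/2)*(-1/20) = 120 + (-54*1/20 - 1/2)*(-1/20) = 120 + (-27/10 - 1/2)*(-1/20) = 120 - 16/5*(-1/20) = 120 + 4/25 = 3004/25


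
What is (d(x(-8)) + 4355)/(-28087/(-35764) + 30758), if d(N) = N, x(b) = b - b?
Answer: 155752220/1100057199 ≈ 0.14159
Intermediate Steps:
x(b) = 0
(d(x(-8)) + 4355)/(-28087/(-35764) + 30758) = (0 + 4355)/(-28087/(-35764) + 30758) = 4355/(-28087*(-1/35764) + 30758) = 4355/(28087/35764 + 30758) = 4355/(1100057199/35764) = 4355*(35764/1100057199) = 155752220/1100057199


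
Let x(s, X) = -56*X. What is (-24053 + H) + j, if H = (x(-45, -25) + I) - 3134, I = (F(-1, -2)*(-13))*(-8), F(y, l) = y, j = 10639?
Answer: -15252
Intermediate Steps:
I = -104 (I = -1*(-13)*(-8) = 13*(-8) = -104)
H = -1838 (H = (-56*(-25) - 104) - 3134 = (1400 - 104) - 3134 = 1296 - 3134 = -1838)
(-24053 + H) + j = (-24053 - 1838) + 10639 = -25891 + 10639 = -15252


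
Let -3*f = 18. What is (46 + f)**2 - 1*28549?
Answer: -26949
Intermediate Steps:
f = -6 (f = -1/3*18 = -6)
(46 + f)**2 - 1*28549 = (46 - 6)**2 - 1*28549 = 40**2 - 28549 = 1600 - 28549 = -26949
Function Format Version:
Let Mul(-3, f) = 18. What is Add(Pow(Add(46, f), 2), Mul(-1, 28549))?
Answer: -26949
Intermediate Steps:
f = -6 (f = Mul(Rational(-1, 3), 18) = -6)
Add(Pow(Add(46, f), 2), Mul(-1, 28549)) = Add(Pow(Add(46, -6), 2), Mul(-1, 28549)) = Add(Pow(40, 2), -28549) = Add(1600, -28549) = -26949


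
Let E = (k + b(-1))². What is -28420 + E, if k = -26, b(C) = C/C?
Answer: -27795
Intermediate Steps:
b(C) = 1
E = 625 (E = (-26 + 1)² = (-25)² = 625)
-28420 + E = -28420 + 625 = -27795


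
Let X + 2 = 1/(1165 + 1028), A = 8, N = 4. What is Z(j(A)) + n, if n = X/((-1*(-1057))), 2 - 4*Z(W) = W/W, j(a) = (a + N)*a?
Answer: 2300461/9272004 ≈ 0.24811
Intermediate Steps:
X = -4385/2193 (X = -2 + 1/(1165 + 1028) = -2 + 1/2193 = -4385/2193 ≈ -1.9995)
j(a) = a*(4 + a) (j(a) = (a + 4)*a = (4 + a)*a = a*(4 + a))
Z(W) = ¼ (Z(W) = ½ - W/(4*W) = ½ - ¼*1 = ½ - ¼ = ¼)
n = -4385/2318001 (n = -4385/(2193*((-1*(-1057)))) = -4385/2193/1057 = -4385/2193*1/1057 = -4385/2318001 ≈ -0.0018917)
Z(j(A)) + n = ¼ - 4385/2318001 = 2300461/9272004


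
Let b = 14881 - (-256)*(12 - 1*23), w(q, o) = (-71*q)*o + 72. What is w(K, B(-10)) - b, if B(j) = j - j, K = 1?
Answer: -11993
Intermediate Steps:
B(j) = 0
w(q, o) = 72 - 71*o*q (w(q, o) = -71*o*q + 72 = 72 - 71*o*q)
b = 12065 (b = 14881 - (-256)*(12 - 23) = 14881 - (-256)*(-11) = 14881 - 1*2816 = 14881 - 2816 = 12065)
w(K, B(-10)) - b = (72 - 71*0*1) - 1*12065 = (72 + 0) - 12065 = 72 - 12065 = -11993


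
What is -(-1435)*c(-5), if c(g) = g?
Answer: -7175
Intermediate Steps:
-(-1435)*c(-5) = -(-1435)*(-5) = -1*7175 = -7175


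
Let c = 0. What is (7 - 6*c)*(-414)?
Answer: -2898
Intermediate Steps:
(7 - 6*c)*(-414) = (7 - 6*0)*(-414) = (7 + 0)*(-414) = 7*(-414) = -2898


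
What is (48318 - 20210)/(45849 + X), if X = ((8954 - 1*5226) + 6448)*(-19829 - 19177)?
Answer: -28108/396879207 ≈ -7.0823e-5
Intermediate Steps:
X = -396925056 (X = ((8954 - 5226) + 6448)*(-39006) = (3728 + 6448)*(-39006) = 10176*(-39006) = -396925056)
(48318 - 20210)/(45849 + X) = (48318 - 20210)/(45849 - 396925056) = 28108/(-396879207) = 28108*(-1/396879207) = -28108/396879207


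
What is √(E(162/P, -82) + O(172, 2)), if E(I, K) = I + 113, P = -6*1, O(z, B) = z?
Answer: √258 ≈ 16.062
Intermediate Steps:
P = -6
E(I, K) = 113 + I
√(E(162/P, -82) + O(172, 2)) = √((113 + 162/(-6)) + 172) = √((113 + 162*(-⅙)) + 172) = √((113 - 27) + 172) = √(86 + 172) = √258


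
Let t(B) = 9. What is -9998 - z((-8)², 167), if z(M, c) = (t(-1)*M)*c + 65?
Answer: -106255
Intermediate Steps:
z(M, c) = 65 + 9*M*c (z(M, c) = (9*M)*c + 65 = 9*M*c + 65 = 65 + 9*M*c)
-9998 - z((-8)², 167) = -9998 - (65 + 9*(-8)²*167) = -9998 - (65 + 9*64*167) = -9998 - (65 + 96192) = -9998 - 1*96257 = -9998 - 96257 = -106255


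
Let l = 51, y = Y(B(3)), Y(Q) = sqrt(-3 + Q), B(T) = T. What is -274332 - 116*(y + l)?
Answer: -280248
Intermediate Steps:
y = 0 (y = sqrt(-3 + 3) = sqrt(0) = 0)
-274332 - 116*(y + l) = -274332 - 116*(0 + 51) = -274332 - 116*51 = -274332 - 1*5916 = -274332 - 5916 = -280248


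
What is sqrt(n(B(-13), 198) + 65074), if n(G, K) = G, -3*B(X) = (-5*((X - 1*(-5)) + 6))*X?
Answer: 2*sqrt(146514)/3 ≈ 255.18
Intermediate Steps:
B(X) = -X*(-55 - 5*X)/3 (B(X) = -(-5*((X - 1*(-5)) + 6))*X/3 = -(-5*((X + 5) + 6))*X/3 = -(-5*((5 + X) + 6))*X/3 = -(-5*(11 + X))*X/3 = -(-55 - 5*X)*X/3 = -X*(-55 - 5*X)/3)
sqrt(n(B(-13), 198) + 65074) = sqrt((5/3)*(-13)*(11 - 13) + 65074) = sqrt((5/3)*(-13)*(-2) + 65074) = sqrt(130/3 + 65074) = sqrt(195352/3) = 2*sqrt(146514)/3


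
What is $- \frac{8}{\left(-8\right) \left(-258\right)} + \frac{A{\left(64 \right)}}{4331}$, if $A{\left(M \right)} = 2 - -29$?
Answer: $\frac{3667}{1117398} \approx 0.0032817$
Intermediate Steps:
$A{\left(M \right)} = 31$ ($A{\left(M \right)} = 2 + 29 = 31$)
$- \frac{8}{\left(-8\right) \left(-258\right)} + \frac{A{\left(64 \right)}}{4331} = - \frac{8}{\left(-8\right) \left(-258\right)} + \frac{31}{4331} = - \frac{8}{2064} + 31 \cdot \frac{1}{4331} = \left(-8\right) \frac{1}{2064} + \frac{31}{4331} = - \frac{1}{258} + \frac{31}{4331} = \frac{3667}{1117398}$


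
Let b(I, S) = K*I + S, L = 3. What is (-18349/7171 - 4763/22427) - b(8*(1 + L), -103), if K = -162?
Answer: 849830909383/160824017 ≈ 5284.2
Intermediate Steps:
b(I, S) = S - 162*I (b(I, S) = -162*I + S = S - 162*I)
(-18349/7171 - 4763/22427) - b(8*(1 + L), -103) = (-18349/7171 - 4763/22427) - (-103 - 1296*(1 + 3)) = (-18349*1/7171 - 4763*1/22427) - (-103 - 1296*4) = (-18349/7171 - 4763/22427) - (-103 - 162*32) = -445668496/160824017 - (-103 - 5184) = -445668496/160824017 - 1*(-5287) = -445668496/160824017 + 5287 = 849830909383/160824017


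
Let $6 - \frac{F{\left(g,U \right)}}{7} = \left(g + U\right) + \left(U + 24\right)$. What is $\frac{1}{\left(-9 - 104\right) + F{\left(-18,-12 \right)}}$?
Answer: $\frac{1}{55} \approx 0.018182$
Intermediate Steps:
$F{\left(g,U \right)} = -126 - 14 U - 7 g$ ($F{\left(g,U \right)} = 42 - 7 \left(\left(g + U\right) + \left(U + 24\right)\right) = 42 - 7 \left(\left(U + g\right) + \left(24 + U\right)\right) = 42 - 7 \left(24 + g + 2 U\right) = 42 - \left(168 + 7 g + 14 U\right) = -126 - 14 U - 7 g$)
$\frac{1}{\left(-9 - 104\right) + F{\left(-18,-12 \right)}} = \frac{1}{\left(-9 - 104\right) - -168} = \frac{1}{\left(-9 - 104\right) + \left(-126 + 168 + 126\right)} = \frac{1}{-113 + 168} = \frac{1}{55}$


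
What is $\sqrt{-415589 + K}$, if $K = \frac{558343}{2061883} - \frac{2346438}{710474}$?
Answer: $\frac{i \sqrt{222962402603474568992444088055}}{732457131271} \approx 644.66 i$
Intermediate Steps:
$K = - \frac{2220696219086}{732457131271}$ ($K = 558343 \cdot \frac{1}{2061883} - \frac{1173219}{355237} = \frac{558343}{2061883} - \frac{1173219}{355237} = - \frac{2220696219086}{732457131271} \approx -3.0318$)
$\sqrt{-415589 + K} = \sqrt{-415589 - \frac{2220696219086}{732457131271}} = \sqrt{- \frac{304403347424002705}{732457131271}} = \frac{i \sqrt{222962402603474568992444088055}}{732457131271}$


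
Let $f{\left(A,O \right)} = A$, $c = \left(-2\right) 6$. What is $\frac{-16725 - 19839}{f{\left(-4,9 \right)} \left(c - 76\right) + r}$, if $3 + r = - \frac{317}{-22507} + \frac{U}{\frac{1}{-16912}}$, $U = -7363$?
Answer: $- \frac{649011}{2210290439} \approx -0.00029363$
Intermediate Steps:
$c = -12$
$r = \frac{8841136764}{71}$ ($r = -3 - \left(-124523056 - \frac{1}{71}\right) = -3 - \left(- \frac{1}{71} + \frac{7363}{- \frac{1}{16912}}\right) = -3 + \left(\frac{1}{71} - -124523056\right) = -3 + \left(\frac{1}{71} + 124523056\right) = -3 + \frac{8841136977}{71} = \frac{8841136764}{71} \approx 1.2452 \cdot 10^{8}$)
$\frac{-16725 - 19839}{f{\left(-4,9 \right)} \left(c - 76\right) + r} = \frac{-16725 - 19839}{- 4 \left(-12 - 76\right) + \frac{8841136764}{71}} = - \frac{36564}{\left(-4\right) \left(-88\right) + \frac{8841136764}{71}} = - \frac{36564}{352 + \frac{8841136764}{71}} = - \frac{36564}{\frac{8841161756}{71}} = \left(-36564\right) \frac{71}{8841161756} = - \frac{649011}{2210290439}$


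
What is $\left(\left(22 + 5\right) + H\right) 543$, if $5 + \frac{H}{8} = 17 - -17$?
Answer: $140637$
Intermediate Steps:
$H = 232$ ($H = -40 + 8 \left(17 - -17\right) = -40 + 8 \left(17 + 17\right) = -40 + 8 \cdot 34 = -40 + 272 = 232$)
$\left(\left(22 + 5\right) + H\right) 543 = \left(\left(22 + 5\right) + 232\right) 543 = \left(27 + 232\right) 543 = 259 \cdot 543 = 140637$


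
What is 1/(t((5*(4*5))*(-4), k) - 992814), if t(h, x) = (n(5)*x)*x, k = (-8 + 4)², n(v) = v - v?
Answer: -1/992814 ≈ -1.0072e-6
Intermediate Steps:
n(v) = 0
k = 16 (k = (-4)² = 16)
t(h, x) = 0 (t(h, x) = (0*x)*x = 0*x = 0)
1/(t((5*(4*5))*(-4), k) - 992814) = 1/(0 - 992814) = 1/(-992814) = -1/992814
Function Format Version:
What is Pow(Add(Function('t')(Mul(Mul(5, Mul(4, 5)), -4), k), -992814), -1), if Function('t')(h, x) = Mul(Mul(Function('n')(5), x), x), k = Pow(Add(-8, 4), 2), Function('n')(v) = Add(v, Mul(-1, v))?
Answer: Rational(-1, 992814) ≈ -1.0072e-6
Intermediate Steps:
Function('n')(v) = 0
k = 16 (k = Pow(-4, 2) = 16)
Function('t')(h, x) = 0 (Function('t')(h, x) = Mul(Mul(0, x), x) = Mul(0, x) = 0)
Pow(Add(Function('t')(Mul(Mul(5, Mul(4, 5)), -4), k), -992814), -1) = Pow(Add(0, -992814), -1) = Pow(-992814, -1) = Rational(-1, 992814)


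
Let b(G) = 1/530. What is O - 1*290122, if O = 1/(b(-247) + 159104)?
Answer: -24464572754232/84325121 ≈ -2.9012e+5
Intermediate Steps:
b(G) = 1/530
O = 530/84325121 (O = 1/(1/530 + 159104) = 1/(84325121/530) = 530/84325121 ≈ 6.2852e-6)
O - 1*290122 = 530/84325121 - 1*290122 = 530/84325121 - 290122 = -24464572754232/84325121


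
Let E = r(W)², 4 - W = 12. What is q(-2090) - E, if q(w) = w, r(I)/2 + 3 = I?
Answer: -2574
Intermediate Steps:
W = -8 (W = 4 - 1*12 = 4 - 12 = -8)
r(I) = -6 + 2*I
E = 484 (E = (-6 + 2*(-8))² = (-6 - 16)² = (-22)² = 484)
q(-2090) - E = -2090 - 1*484 = -2090 - 484 = -2574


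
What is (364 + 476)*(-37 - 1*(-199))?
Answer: 136080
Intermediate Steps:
(364 + 476)*(-37 - 1*(-199)) = 840*(-37 + 199) = 840*162 = 136080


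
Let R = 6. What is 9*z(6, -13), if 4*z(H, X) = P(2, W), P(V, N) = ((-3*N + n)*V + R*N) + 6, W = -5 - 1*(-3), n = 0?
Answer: 27/2 ≈ 13.500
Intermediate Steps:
W = -2 (W = -5 + 3 = -2)
P(V, N) = 6 + 6*N - 3*N*V (P(V, N) = ((-3*N + 0)*V + 6*N) + 6 = ((-3*N)*V + 6*N) + 6 = (-3*N*V + 6*N) + 6 = (6*N - 3*N*V) + 6 = 6 + 6*N - 3*N*V)
z(H, X) = 3/2 (z(H, X) = (6 + 6*(-2) - 3*(-2)*2)/4 = (6 - 12 + 12)/4 = (¼)*6 = 3/2)
9*z(6, -13) = 9*(3/2) = 27/2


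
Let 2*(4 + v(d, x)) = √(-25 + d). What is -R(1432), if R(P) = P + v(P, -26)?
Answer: -1428 - √1407/2 ≈ -1446.8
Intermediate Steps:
v(d, x) = -4 + √(-25 + d)/2
R(P) = -4 + P + √(-25 + P)/2 (R(P) = P + (-4 + √(-25 + P)/2) = -4 + P + √(-25 + P)/2)
-R(1432) = -(-4 + 1432 + √(-25 + 1432)/2) = -(-4 + 1432 + √1407/2) = -(1428 + √1407/2) = -1428 - √1407/2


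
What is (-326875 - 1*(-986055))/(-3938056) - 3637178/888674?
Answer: -1863650846661/437455997218 ≈ -4.2602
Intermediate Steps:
(-326875 - 1*(-986055))/(-3938056) - 3637178/888674 = (-326875 + 986055)*(-1/3938056) - 3637178*1/888674 = 659180*(-1/3938056) - 1818589/444337 = -164795/984514 - 1818589/444337 = -1863650846661/437455997218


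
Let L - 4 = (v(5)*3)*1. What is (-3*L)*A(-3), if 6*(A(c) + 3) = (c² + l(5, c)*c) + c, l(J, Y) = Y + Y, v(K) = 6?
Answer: -66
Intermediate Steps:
l(J, Y) = 2*Y
L = 22 (L = 4 + (6*3)*1 = 4 + 18*1 = 4 + 18 = 22)
A(c) = -3 + c²/2 + c/6 (A(c) = -3 + ((c² + (2*c)*c) + c)/6 = -3 + ((c² + 2*c²) + c)/6 = -3 + (3*c² + c)/6 = -3 + (c + 3*c²)/6 = -3 + (c²/2 + c/6) = -3 + c²/2 + c/6)
(-3*L)*A(-3) = (-3*22)*(-3 + (½)*(-3)² + (⅙)*(-3)) = -66*(-3 + (½)*9 - ½) = -66*(-3 + 9/2 - ½) = -66*1 = -66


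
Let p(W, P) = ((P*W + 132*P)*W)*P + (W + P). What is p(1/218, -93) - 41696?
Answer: -1737087945/47524 ≈ -36552.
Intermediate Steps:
p(W, P) = P + W + P*W*(132*P + P*W) (p(W, P) = ((132*P + P*W)*W)*P + (P + W) = (W*(132*P + P*W))*P + (P + W) = P*W*(132*P + P*W) + (P + W) = P + W + P*W*(132*P + P*W))
p(1/218, -93) - 41696 = (-93 + 1/218 + (-93)²*(1/218)² + 132*(-93)²/218) - 41696 = (-93 + 1/218 + 8649*(1/218)² + 132*(1/218)*8649) - 41696 = (-93 + 1/218 + 8649*(1/47524) + 570834/109) - 41696 = (-93 + 1/218 + 8649/47524 + 570834/109) - 41696 = 244472759/47524 - 41696 = -1737087945/47524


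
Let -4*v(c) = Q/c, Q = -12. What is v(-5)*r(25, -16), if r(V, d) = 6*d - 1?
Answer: 291/5 ≈ 58.200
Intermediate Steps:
r(V, d) = -1 + 6*d
v(c) = 3/c (v(c) = -(-3)/c = 3/c)
v(-5)*r(25, -16) = (3/(-5))*(-1 + 6*(-16)) = (3*(-⅕))*(-1 - 96) = -⅗*(-97) = 291/5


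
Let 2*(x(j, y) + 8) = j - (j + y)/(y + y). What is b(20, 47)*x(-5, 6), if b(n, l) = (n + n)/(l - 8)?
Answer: -1265/117 ≈ -10.812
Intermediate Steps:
b(n, l) = 2*n/(-8 + l) (b(n, l) = (2*n)/(-8 + l) = 2*n/(-8 + l))
x(j, y) = -8 + j/2 - (j + y)/(4*y) (x(j, y) = -8 + (j - (j + y)/(y + y))/2 = -8 + (j - (j + y)/(2*y))/2 = -8 + (j/2 - (j + y)/(4*y)) = -8 + j/2 - (j + y)/(4*y))
b(20, 47)*x(-5, 6) = (2*20/(-8 + 47))*((1/4)*(-1*(-5) + 6*(-33 + 2*(-5)))/6) = (2*20/39)*((1/4)*(1/6)*(5 + 6*(-33 - 10))) = (2*20*(1/39))*((1/4)*(1/6)*(5 + 6*(-43))) = 40*((1/4)*(1/6)*(5 - 258))/39 = 40*((1/4)*(1/6)*(-253))/39 = (40/39)*(-253/24) = -1265/117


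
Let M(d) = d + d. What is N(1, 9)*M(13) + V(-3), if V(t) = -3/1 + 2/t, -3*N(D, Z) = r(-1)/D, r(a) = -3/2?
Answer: 28/3 ≈ 9.3333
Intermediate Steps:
r(a) = -3/2 (r(a) = -3*1/2 = -3/2)
M(d) = 2*d
N(D, Z) = 1/(2*D) (N(D, Z) = -(-1)/(2*D) = 1/(2*D))
V(t) = -3 + 2/t (V(t) = -3*1 + 2/t = -3 + 2/t)
N(1, 9)*M(13) + V(-3) = ((1/2)/1)*(2*13) + (-3 + 2/(-3)) = ((1/2)*1)*26 + (-3 + 2*(-1/3)) = (1/2)*26 + (-3 - 2/3) = 13 - 11/3 = 28/3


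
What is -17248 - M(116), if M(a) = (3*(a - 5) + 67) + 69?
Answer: -17717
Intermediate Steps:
M(a) = 121 + 3*a (M(a) = (3*(-5 + a) + 67) + 69 = ((-15 + 3*a) + 67) + 69 = (52 + 3*a) + 69 = 121 + 3*a)
-17248 - M(116) = -17248 - (121 + 3*116) = -17248 - (121 + 348) = -17248 - 1*469 = -17248 - 469 = -17717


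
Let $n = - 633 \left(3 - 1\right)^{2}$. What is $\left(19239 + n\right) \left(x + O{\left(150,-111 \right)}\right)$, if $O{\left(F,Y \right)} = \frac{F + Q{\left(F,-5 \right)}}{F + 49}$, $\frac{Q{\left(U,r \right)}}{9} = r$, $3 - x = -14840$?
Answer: $\frac{49350172434}{199} \approx 2.4799 \cdot 10^{8}$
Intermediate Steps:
$x = 14843$ ($x = 3 - -14840 = 3 + 14840 = 14843$)
$Q{\left(U,r \right)} = 9 r$
$O{\left(F,Y \right)} = \frac{-45 + F}{49 + F}$ ($O{\left(F,Y \right)} = \frac{F + 9 \left(-5\right)}{F + 49} = \frac{F - 45}{49 + F} = \frac{-45 + F}{49 + F}$)
$n = -2532$ ($n = - 633 \cdot 2^{2} = \left(-633\right) 4 = -2532$)
$\left(19239 + n\right) \left(x + O{\left(150,-111 \right)}\right) = \left(19239 - 2532\right) \left(14843 + \frac{-45 + 150}{49 + 150}\right) = 16707 \left(14843 + \frac{1}{199} \cdot 105\right) = 16707 \left(14843 + \frac{105}{199}\right) = 16707 \cdot \frac{2953862}{199} = \frac{49350172434}{199}$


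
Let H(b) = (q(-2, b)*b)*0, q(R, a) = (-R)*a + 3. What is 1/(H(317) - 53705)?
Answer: -1/53705 ≈ -1.8620e-5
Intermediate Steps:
q(R, a) = 3 - R*a (q(R, a) = -R*a + 3 = 3 - R*a)
H(b) = 0 (H(b) = ((3 - 1*(-2)*b)*b)*0 = ((3 + 2*b)*b)*0 = (b*(3 + 2*b))*0 = 0)
1/(H(317) - 53705) = 1/(0 - 53705) = 1/(-53705) = -1/53705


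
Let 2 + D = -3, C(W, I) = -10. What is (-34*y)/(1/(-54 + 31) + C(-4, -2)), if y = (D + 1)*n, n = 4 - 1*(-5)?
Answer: -9384/77 ≈ -121.87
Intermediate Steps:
n = 9 (n = 4 + 5 = 9)
D = -5 (D = -2 - 3 = -5)
y = -36 (y = (-5 + 1)*9 = -4*9 = -36)
(-34*y)/(1/(-54 + 31) + C(-4, -2)) = (-34*(-36))/(1/(-54 + 31) - 10) = 1224/(1/(-23) - 10) = 1224/(-1/23 - 10) = 1224/(-231/23) = 1224*(-23/231) = -9384/77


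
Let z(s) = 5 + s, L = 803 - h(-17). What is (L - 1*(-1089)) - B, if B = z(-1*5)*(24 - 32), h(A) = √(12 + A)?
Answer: 1892 - I*√5 ≈ 1892.0 - 2.2361*I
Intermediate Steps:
L = 803 - I*√5 (L = 803 - √(12 - 17) = 803 - √(-5) = 803 - I*√5 ≈ 803.0 - 2.2361*I)
B = 0 (B = (5 - 1*5)*(24 - 32) = (5 - 5)*(-8) = 0*(-8) = 0)
(L - 1*(-1089)) - B = ((803 - I*√5) - 1*(-1089)) - 1*0 = ((803 - I*√5) + 1089) + 0 = (1892 - I*√5) + 0 = 1892 - I*√5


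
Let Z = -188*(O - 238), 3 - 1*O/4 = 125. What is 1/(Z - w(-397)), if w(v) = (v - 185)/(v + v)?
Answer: 397/54185445 ≈ 7.3267e-6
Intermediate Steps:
O = -488 (O = 12 - 4*125 = 12 - 500 = -488)
w(v) = (-185 + v)/(2*v) (w(v) = (-185 + v)/((2*v)) = (-185 + v)*(1/(2*v)) = (-185 + v)/(2*v))
Z = 136488 (Z = -188*(-488 - 238) = -188*(-726) = 136488)
1/(Z - w(-397)) = 1/(136488 - (-185 - 397)/(2*(-397))) = 1/(136488 - (-1)*(-582)/(2*397)) = 1/(136488 - 1*291/397) = 1/(136488 - 291/397) = 1/(54185445/397) = 397/54185445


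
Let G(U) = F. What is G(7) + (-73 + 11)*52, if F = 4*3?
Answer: -3212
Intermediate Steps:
F = 12
G(U) = 12
G(7) + (-73 + 11)*52 = 12 + (-73 + 11)*52 = 12 - 62*52 = 12 - 3224 = -3212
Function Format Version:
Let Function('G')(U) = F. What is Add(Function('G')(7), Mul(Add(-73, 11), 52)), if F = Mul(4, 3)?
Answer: -3212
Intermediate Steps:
F = 12
Function('G')(U) = 12
Add(Function('G')(7), Mul(Add(-73, 11), 52)) = Add(12, Mul(Add(-73, 11), 52)) = Add(12, Mul(-62, 52)) = Add(12, -3224) = -3212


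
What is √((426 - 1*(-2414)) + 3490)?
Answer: √6330 ≈ 79.561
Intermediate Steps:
√((426 - 1*(-2414)) + 3490) = √((426 + 2414) + 3490) = √(2840 + 3490) = √6330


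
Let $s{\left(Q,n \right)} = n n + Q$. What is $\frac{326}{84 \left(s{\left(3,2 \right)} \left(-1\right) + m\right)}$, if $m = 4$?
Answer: $- \frac{163}{126} \approx -1.2937$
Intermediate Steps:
$s{\left(Q,n \right)} = Q + n^{2}$ ($s{\left(Q,n \right)} = n^{2} + Q = Q + n^{2}$)
$\frac{326}{84 \left(s{\left(3,2 \right)} \left(-1\right) + m\right)} = \frac{326}{84 \left(\left(3 + 2^{2}\right) \left(-1\right) + 4\right)} = \frac{326}{84 \left(\left(3 + 4\right) \left(-1\right) + 4\right)} = \frac{326}{84 \left(7 \left(-1\right) + 4\right)} = \frac{326}{84 \left(-7 + 4\right)} = \frac{326}{84 \left(-3\right)} = \frac{326}{-252} = 326 \left(- \frac{1}{252}\right) = - \frac{163}{126}$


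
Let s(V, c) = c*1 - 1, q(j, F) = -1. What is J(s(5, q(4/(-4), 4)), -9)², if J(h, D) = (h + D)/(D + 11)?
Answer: 121/4 ≈ 30.250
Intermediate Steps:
s(V, c) = -1 + c (s(V, c) = c - 1 = -1 + c)
J(h, D) = (D + h)/(11 + D)
J(s(5, q(4/(-4), 4)), -9)² = ((-9 + (-1 - 1))/(11 - 9))² = ((-9 - 2)/2)² = ((½)*(-11))² = (-11/2)² = 121/4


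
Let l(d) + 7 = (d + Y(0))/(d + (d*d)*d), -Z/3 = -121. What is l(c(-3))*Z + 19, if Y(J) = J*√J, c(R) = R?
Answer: -24857/10 ≈ -2485.7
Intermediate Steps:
Z = 363 (Z = -3*(-121) = 363)
Y(J) = J^(3/2)
l(d) = -7 + d/(d + d³) (l(d) = -7 + (d + 0^(3/2))/(d + (d*d)*d) = -7 + (d + 0)/(d + d²*d) = -7 + d/(d + d³))
l(c(-3))*Z + 19 = ((-6 - 7*(-3)²)/(1 + (-3)²))*363 + 19 = ((-6 - 7*9)/(1 + 9))*363 + 19 = ((-6 - 63)/10)*363 + 19 = ((⅒)*(-69))*363 + 19 = -69/10*363 + 19 = -25047/10 + 19 = -24857/10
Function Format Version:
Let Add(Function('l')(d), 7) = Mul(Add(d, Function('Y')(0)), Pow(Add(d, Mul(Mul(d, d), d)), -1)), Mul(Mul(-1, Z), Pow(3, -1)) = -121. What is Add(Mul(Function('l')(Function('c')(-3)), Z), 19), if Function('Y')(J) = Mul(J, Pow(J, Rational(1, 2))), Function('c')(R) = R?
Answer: Rational(-24857, 10) ≈ -2485.7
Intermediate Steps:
Z = 363 (Z = Mul(-3, -121) = 363)
Function('Y')(J) = Pow(J, Rational(3, 2))
Function('l')(d) = Add(-7, Mul(d, Pow(Add(d, Pow(d, 3)), -1))) (Function('l')(d) = Add(-7, Mul(Add(d, Pow(0, Rational(3, 2))), Pow(Add(d, Mul(Mul(d, d), d)), -1))) = Add(-7, Mul(Add(d, 0), Pow(Add(d, Mul(Pow(d, 2), d)), -1))) = Add(-7, Mul(d, Pow(Add(d, Pow(d, 3)), -1))))
Add(Mul(Function('l')(Function('c')(-3)), Z), 19) = Add(Mul(Mul(Pow(Add(1, Pow(-3, 2)), -1), Add(-6, Mul(-7, Pow(-3, 2)))), 363), 19) = Add(Mul(Mul(Pow(Add(1, 9), -1), Add(-6, Mul(-7, 9))), 363), 19) = Add(Mul(Mul(Pow(10, -1), Add(-6, -63)), 363), 19) = Add(Mul(Mul(Rational(1, 10), -69), 363), 19) = Add(Mul(Rational(-69, 10), 363), 19) = Add(Rational(-25047, 10), 19) = Rational(-24857, 10)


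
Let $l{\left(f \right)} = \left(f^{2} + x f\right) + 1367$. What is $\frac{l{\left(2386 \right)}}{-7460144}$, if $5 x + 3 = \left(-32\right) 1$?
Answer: $- \frac{5677661}{7460144} \approx -0.76107$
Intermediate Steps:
$x = -7$ ($x = - \frac{3}{5} + \frac{\left(-32\right) 1}{5} = - \frac{3}{5} + \frac{1}{5} \left(-32\right) = - \frac{3}{5} - \frac{32}{5} = -7$)
$l{\left(f \right)} = 1367 + f^{2} - 7 f$ ($l{\left(f \right)} = \left(f^{2} - 7 f\right) + 1367 = 1367 + f^{2} - 7 f$)
$\frac{l{\left(2386 \right)}}{-7460144} = \frac{1367 + 2386^{2} - 16702}{-7460144} = \left(1367 + 5692996 - 16702\right) \left(- \frac{1}{7460144}\right) = 5677661 \left(- \frac{1}{7460144}\right) = - \frac{5677661}{7460144}$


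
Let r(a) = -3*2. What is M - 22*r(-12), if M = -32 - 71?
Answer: 29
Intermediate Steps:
r(a) = -6
M = -103
M - 22*r(-12) = -103 - 22*(-6) = -103 + 132 = 29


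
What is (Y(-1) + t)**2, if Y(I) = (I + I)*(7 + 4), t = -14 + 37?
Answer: 1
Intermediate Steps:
t = 23
Y(I) = 22*I (Y(I) = (2*I)*11 = 22*I)
(Y(-1) + t)**2 = (22*(-1) + 23)**2 = (-22 + 23)**2 = 1**2 = 1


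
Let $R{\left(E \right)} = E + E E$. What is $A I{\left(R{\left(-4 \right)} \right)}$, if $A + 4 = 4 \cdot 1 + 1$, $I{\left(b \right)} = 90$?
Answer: $90$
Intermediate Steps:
$R{\left(E \right)} = E + E^{2}$
$A = 1$ ($A = -4 + \left(4 \cdot 1 + 1\right) = -4 + \left(4 + 1\right) = -4 + 5 = 1$)
$A I{\left(R{\left(-4 \right)} \right)} = 1 \cdot 90 = 90$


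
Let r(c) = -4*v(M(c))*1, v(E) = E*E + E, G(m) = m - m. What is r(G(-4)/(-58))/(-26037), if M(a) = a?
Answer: 0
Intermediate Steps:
G(m) = 0
v(E) = E + E² (v(E) = E² + E = E + E²)
r(c) = -4*c*(1 + c) (r(c) = -4*c*(1 + c)*1 = -4*c*(1 + c))
r(G(-4)/(-58))/(-26037) = -4*0/(-58)*(1 + 0/(-58))/(-26037) = -4*0*(-1/58)*(1 + 0*(-1/58))*(-1/26037) = -4*0*(1 + 0)*(-1/26037) = -4*0*1*(-1/26037) = 0*(-1/26037) = 0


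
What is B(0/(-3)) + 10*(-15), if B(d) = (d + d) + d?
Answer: -150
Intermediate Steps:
B(d) = 3*d (B(d) = 2*d + d = 3*d)
B(0/(-3)) + 10*(-15) = 3*(0/(-3)) + 10*(-15) = 3*(0*(-⅓)) - 150 = 3*0 - 150 = 0 - 150 = -150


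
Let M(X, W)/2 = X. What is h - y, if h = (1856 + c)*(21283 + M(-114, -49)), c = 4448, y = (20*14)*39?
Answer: 132719800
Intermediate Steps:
M(X, W) = 2*X
y = 10920 (y = 280*39 = 10920)
h = 132730720 (h = (1856 + 4448)*(21283 + 2*(-114)) = 6304*(21283 - 228) = 6304*21055 = 132730720)
h - y = 132730720 - 1*10920 = 132730720 - 10920 = 132719800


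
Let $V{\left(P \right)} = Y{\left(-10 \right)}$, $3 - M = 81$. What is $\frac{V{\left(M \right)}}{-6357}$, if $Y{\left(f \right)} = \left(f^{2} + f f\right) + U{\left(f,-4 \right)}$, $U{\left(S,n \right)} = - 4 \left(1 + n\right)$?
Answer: $- \frac{212}{6357} \approx -0.033349$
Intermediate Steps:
$U{\left(S,n \right)} = -4 - 4 n$
$M = -78$ ($M = 3 - 81 = -78$)
$Y{\left(f \right)} = 12 + 2 f^{2}$ ($Y{\left(f \right)} = \left(f^{2} + f f\right) - -12 = \left(f^{2} + f^{2}\right) + \left(-4 + 16\right) = 2 f^{2} + 12 = 12 + 2 f^{2}$)
$V{\left(P \right)} = 212$ ($V{\left(P \right)} = 12 + 2 \left(-10\right)^{2} = 12 + 2 \cdot 100 = 12 + 200 = 212$)
$\frac{V{\left(M \right)}}{-6357} = \frac{212}{-6357} = 212 \left(- \frac{1}{6357}\right) = - \frac{212}{6357}$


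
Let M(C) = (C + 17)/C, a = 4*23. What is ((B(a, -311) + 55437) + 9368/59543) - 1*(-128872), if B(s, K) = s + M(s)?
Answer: 1010147916399/5477956 ≈ 1.8440e+5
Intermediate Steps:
a = 92
M(C) = (17 + C)/C
B(s, K) = s + (17 + s)/s
((B(a, -311) + 55437) + 9368/59543) - 1*(-128872) = (((1 + 92 + 17/92) + 55437) + 9368/59543) - 1*(-128872) = (((1 + 92 + 17*(1/92)) + 55437) + 9368*(1/59543)) + 128872 = (((1 + 92 + 17/92) + 55437) + 9368/59543) + 128872 = ((8573/92 + 55437) + 9368/59543) + 128872 = (5108777/92 + 9368/59543) + 128872 = 304192770767/5477956 + 128872 = 1010147916399/5477956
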